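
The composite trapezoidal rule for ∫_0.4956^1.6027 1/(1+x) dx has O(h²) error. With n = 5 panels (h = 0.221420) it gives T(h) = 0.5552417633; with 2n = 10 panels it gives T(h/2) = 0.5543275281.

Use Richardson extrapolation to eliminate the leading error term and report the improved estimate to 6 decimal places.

0.554023

The method has order 2: 2^2 = 4.
2^2*A(h/2) = 2.2173101124; minus A(h) gives 1.6620683491.
1.6620683491 ÷ 3 = 0.5540227830
Shift from A(h/2): −0.0003047451.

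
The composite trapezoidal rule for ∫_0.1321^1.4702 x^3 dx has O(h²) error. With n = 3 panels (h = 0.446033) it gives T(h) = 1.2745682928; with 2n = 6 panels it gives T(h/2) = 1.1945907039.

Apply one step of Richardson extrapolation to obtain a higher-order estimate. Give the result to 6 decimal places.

Order 2 gives 2^r = 4 and 2^r − 1 = 3.
Numerator 4×A(h/2) − A(h) = 4×1.1945907039 − 1.2745682928 = 3.5037945228
Divide by 2^2 − 1 = 3.
So the Richardson estimate is 1.1679315076.

1.167932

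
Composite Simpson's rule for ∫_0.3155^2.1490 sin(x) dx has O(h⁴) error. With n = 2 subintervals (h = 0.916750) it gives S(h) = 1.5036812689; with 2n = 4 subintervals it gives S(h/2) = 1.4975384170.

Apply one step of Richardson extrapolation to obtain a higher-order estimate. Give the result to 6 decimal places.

1.497129

Error is O(h^4); halving h shrinks it by 2^4 = 16.
Weighted: 23.9606146720 − 1.5036812689 = 22.4569334031
(16*1.4975384170 − 1.5036812689)/(16 − 1) = 1.4971288935
Shift from A(h/2): −0.0004095235.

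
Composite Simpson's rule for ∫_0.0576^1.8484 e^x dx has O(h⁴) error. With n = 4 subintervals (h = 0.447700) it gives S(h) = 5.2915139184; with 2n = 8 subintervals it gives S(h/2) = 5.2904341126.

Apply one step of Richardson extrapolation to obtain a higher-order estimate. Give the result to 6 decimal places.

5.290362

Leading term ∝ h^4; use weight 16 = 2^4.
16*5.2904341126 = 84.6469458016; subtract 5.2915139184 → 79.3554318832
(16*5.2904341126 − 5.2915139184)/(16 − 1) = 5.2903621255
Correction |R − A(h/2)| = 7.199e-05; gap |A(h/2) − A(h)| = 1.080e-03.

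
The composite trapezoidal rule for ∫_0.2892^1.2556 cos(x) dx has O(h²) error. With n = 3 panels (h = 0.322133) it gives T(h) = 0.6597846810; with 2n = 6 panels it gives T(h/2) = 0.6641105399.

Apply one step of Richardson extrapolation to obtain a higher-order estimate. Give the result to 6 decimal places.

0.665552

Leading term ∝ h^2; use weight 4 = 2^2.
2^2 × A(h/2) = 2.6564421596; minus A(h) gives 1.9966574786.
Denominator 4 − 1 = 3.
Extrapolated: 1.9966574786 / 3 = 0.6655524929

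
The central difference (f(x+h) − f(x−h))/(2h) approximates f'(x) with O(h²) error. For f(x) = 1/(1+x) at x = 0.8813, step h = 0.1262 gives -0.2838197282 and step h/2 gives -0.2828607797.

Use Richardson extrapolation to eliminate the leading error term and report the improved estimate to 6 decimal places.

Error is O(h^2); halving h shrinks it by 2^2 = 4.
4*(-0.2828607797) = -1.1314431188; subtract (-0.2838197282) → -0.8476233906
(-0.8476233906) ÷ 3 = -0.2825411302
Shift from A(h/2): +0.0003196495.

-0.282541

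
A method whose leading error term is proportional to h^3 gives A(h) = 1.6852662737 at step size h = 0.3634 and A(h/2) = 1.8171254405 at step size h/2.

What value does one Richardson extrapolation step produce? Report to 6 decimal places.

The method has order 3: 2^3 = 8.
8 × 1.8171254405 = 14.5370035240; subtract 1.6852662737 → 12.8517372503
R = 12.8517372503/7 = 1.8359624643
Correction |R − A(h/2)| = 1.884e-02; gap |A(h/2) − A(h)| = 1.319e-01.

1.835962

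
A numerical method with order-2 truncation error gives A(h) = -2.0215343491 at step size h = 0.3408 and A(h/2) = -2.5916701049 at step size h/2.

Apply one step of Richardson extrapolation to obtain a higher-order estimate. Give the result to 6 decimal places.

-2.781715

r = 2: numerator weight 4, denominator 3.
A(h/2) − A(h) = -2.5916701049 − (-2.0215343491) = -0.5701357558
Correction (A(h/2) − A(h))/(4 − 1) = (-0.5701357558)/3 = -0.1900452519
R = -2.5916701049 − 0.1900452519 = -2.7817153568
Correction |R − A(h/2)| = 1.900e-01; gap |A(h/2) − A(h)| = 5.701e-01.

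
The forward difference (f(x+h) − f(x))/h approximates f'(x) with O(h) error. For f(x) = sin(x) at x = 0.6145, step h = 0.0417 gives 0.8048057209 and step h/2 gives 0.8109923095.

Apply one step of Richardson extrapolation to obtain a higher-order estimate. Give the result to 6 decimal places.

0.817179

With r = 1 the leading error scales as h^1, so the weight is 2^1 = 2.
2*0.8109923095 = 1.6219846190; subtract 0.8048057209 → 0.8171788981
Denominator 2 − 1 = 1.
Extrapolated: 0.8171788981 / 1 = 0.8171788981
Gap between inputs: 6.187e-03; correction applied: +0.0061865886.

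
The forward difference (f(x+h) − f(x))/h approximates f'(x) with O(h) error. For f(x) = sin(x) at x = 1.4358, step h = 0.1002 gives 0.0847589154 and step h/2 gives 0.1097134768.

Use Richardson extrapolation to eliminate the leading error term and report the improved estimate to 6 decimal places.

Error is O(h^1); halving h shrinks it by 2^1 = 2.
Top: 2(0.1097134768) − (0.0847589154) = 0.1346680382
Divide by 2^1 − 1 = 1.
So the Richardson estimate is 0.1346680382.
Gap between inputs: 2.495e-02; correction applied: +0.0249545614.

0.134668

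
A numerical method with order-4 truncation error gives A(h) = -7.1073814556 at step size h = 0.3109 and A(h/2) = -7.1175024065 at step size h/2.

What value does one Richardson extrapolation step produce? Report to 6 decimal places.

-7.118177

r = 4, so 2^r = 16.
Difference of the inputs: -7.1175024065 − (-7.1073814556) = -0.0101209509
Divide by 2^4 − 1 = 15: (-0.0101209509)/15 = -0.0006747301
R = A(h/2) + (A(h/2) − A(h))/15 = -7.1175024065 − 0.0006747301 = -7.1181771366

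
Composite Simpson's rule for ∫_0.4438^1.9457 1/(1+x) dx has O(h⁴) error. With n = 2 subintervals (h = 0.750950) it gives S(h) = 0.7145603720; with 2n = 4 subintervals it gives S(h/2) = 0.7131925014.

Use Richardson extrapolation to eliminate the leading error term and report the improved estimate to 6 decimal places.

0.713101

r = 4, so 2^r = 16.
A(h/2) − A(h) = 0.7131925014 − 0.7145603720 = -0.0013678706
Divide by 2^4 − 1 = 15: (-0.0013678706)/15 = -0.0000911914
R = A(h/2) + (A(h/2) − A(h))/15 = 0.7131925014 − 0.0000911914 = 0.7131013100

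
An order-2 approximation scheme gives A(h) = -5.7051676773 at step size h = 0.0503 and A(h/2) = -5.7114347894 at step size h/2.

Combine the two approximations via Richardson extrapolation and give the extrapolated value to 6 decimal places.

Method order is 2; weight 2^2 = 4.
4 × (-5.7114347894) − (-5.7051676773) = -17.1405714803
Divide by 2^2 − 1 = 3.
R = (-17.1405714803)/3 = -5.7135238268

-5.713524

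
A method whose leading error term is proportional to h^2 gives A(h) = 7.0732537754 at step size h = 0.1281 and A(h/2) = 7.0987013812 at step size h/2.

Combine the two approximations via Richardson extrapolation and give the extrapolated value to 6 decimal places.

Leading term ∝ h^2; use weight 4 = 2^2.
2^2*A(h/2) = 28.3948055248; minus A(h) gives 21.3215517494.
21.3215517494 ÷ 3 = 7.1071839165

7.107184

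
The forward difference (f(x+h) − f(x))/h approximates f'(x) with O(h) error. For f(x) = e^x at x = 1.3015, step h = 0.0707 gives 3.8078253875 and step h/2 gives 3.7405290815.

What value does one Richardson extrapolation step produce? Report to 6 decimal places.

3.673233

Order 1 gives 2^r = 2 and 2^r − 1 = 1.
Top: 2(3.7405290815) − (3.8078253875) = 3.6732327755
(2*3.7405290815 − 3.8078253875)/(2 − 1) = 3.6732327755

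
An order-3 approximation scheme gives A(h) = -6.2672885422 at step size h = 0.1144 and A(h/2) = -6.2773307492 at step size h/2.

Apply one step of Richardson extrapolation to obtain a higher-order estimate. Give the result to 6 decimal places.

Method order is 3; weight 2^3 = 8.
Difference of the inputs: -6.2773307492 − (-6.2672885422) = -0.0100422070
Correction (A(h/2) − A(h))/(8 − 1) = (-0.0100422070)/7 = -0.0014346010
R = A(h/2) + (A(h/2) − A(h))/7 = -6.2773307492 − 0.0014346010 = -6.2787653502
Gap between inputs: 1.004e-02; correction applied: −0.0014346010.

-6.278765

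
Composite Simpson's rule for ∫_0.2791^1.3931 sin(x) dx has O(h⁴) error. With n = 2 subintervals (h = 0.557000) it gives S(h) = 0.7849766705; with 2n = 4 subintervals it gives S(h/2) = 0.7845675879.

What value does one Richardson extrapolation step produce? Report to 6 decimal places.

0.784540

r = 4, so 2^r = 16.
Top: 16(0.7845675879) − (0.7849766705) = 11.7681047359
Denominator 16 − 1 = 15.
Extrapolated: 11.7681047359 / 15 = 0.7845403157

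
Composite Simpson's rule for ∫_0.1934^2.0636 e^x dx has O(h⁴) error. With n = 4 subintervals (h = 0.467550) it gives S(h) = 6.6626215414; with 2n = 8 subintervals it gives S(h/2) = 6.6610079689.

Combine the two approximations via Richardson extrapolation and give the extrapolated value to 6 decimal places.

The method has order 4: 2^4 = 16.
16×6.6610079689 = 106.5761275024; 106.5761275024 − 6.6626215414 = 99.9135059610
99.9135059610 ÷ 15 = 6.6609003974

6.660900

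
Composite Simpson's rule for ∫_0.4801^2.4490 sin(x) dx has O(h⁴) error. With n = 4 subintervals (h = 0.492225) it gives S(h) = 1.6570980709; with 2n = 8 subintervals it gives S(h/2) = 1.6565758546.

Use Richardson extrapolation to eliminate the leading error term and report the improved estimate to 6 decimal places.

r = 4, so 2^r = 16.
16·1.6565758546 = 26.5052136736; 26.5052136736 − 1.6570980709 = 24.8481156027
R = 24.8481156027/15 = 1.6565410402

1.656541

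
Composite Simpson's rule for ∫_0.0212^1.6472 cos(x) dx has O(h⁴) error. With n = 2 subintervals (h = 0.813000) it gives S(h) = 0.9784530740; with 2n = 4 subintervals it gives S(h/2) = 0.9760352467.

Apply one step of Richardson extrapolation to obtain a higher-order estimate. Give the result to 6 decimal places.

Leading term ∝ h^4; use weight 16 = 2^4.
Difference of the inputs: 0.9760352467 − 0.9784530740 = -0.0024178273
Correction (A(h/2) − A(h))/(16 − 1) = (-0.0024178273)/15 = -0.0001611885
R = 0.9760352467 − 0.0001611885 = 0.9758740582

0.975874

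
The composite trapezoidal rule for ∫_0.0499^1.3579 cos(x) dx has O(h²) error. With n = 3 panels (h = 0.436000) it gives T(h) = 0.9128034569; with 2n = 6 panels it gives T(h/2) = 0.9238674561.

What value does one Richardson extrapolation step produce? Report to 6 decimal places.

0.927555

Order 2 gives 2^r = 4 and 2^r − 1 = 3.
4 × 0.9238674561 = 3.6954698244; subtract 0.9128034569 → 2.7826663675
Denominator 4 − 1 = 3.
So the Richardson estimate is 0.9275554558.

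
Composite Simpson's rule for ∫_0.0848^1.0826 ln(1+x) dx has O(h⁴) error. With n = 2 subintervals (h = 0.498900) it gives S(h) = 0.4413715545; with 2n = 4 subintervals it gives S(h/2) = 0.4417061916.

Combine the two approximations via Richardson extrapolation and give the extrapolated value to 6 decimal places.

r = 4, so 2^r = 16.
Weighted: 7.0672990656 − 0.4413715545 = 6.6259275111
R = 6.6259275111/15 = 0.4417285007

0.441729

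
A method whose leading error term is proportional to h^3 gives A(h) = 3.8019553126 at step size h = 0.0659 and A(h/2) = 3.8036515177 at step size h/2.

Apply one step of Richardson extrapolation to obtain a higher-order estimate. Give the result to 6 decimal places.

3.803894

Leading term ∝ h^3; use weight 8 = 2^3.
8*3.8036515177 = 30.4292121416; 30.4292121416 − 3.8019553126 = 26.6272568290
Extrapolated: 26.6272568290 / 7 = 3.8038938327
Shift from A(h/2): +0.0002423150.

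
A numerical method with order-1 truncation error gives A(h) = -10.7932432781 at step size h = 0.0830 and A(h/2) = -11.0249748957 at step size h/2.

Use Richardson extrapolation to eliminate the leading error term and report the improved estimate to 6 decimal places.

Method order is 1; weight 2^1 = 2.
2×(-11.0249748957) = -22.0499497914; subtract (-10.7932432781) → -11.2567065133
Divide by 2^1 − 1 = 1.
Extrapolated: (-11.2567065133) / 1 = -11.2567065133

-11.256707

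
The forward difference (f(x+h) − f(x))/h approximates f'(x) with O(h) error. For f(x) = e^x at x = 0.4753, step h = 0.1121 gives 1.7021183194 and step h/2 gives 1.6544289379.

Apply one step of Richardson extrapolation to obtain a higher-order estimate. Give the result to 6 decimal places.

1.606740

Leading term ∝ h^1; use weight 2 = 2^1.
Weighted: 3.3088578758 − 1.7021183194 = 1.6067395564
Divide by 2^1 − 1 = 1.
1.6067395564 ÷ 1 = 1.6067395564
Gap between inputs: 4.769e-02; correction applied: −0.0476893815.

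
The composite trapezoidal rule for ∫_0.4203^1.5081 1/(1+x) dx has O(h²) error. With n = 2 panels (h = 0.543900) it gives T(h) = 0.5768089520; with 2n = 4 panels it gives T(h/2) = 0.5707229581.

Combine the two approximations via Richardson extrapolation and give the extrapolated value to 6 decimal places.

0.568694

Leading term ∝ h^2; use weight 4 = 2^2.
A(h/2) − A(h) = 0.5707229581 − 0.5768089520 = -0.0060859939
Divide by 2^2 − 1 = 3: (-0.0060859939)/3 = -0.0020286646
R = A(h/2) + (A(h/2) − A(h))/3 = 0.5707229581 − 0.0020286646 = 0.5686942935
Shift from A(h/2): −0.0020286646.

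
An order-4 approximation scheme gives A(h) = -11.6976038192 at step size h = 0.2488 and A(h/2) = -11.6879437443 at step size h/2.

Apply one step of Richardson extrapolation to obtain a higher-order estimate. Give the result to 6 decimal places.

With r = 4 the leading error scales as h^4, so the weight is 2^4 = 16.
16 × (-11.6879437443) = -187.0070999088; (-187.0070999088) − (-11.6976038192) = -175.3094960896
R = (-175.3094960896)/15 = -11.6872997393
Gap between inputs: 9.660e-03; correction applied: +0.0006440050.

-11.687300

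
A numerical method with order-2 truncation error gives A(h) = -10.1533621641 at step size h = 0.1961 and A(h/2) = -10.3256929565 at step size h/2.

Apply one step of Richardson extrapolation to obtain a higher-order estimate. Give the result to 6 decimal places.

The method has order 2: 2^2 = 4.
Weighted: (-41.3027718260) − (-10.1533621641) = -31.1494096619
(-31.1494096619) ÷ 3 = -10.3831365540

-10.383137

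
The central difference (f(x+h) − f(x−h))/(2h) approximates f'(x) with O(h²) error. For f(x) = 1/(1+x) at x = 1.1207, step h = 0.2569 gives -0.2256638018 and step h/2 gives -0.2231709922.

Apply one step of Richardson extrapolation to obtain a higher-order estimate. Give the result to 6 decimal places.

-0.222340

With r = 2 the leading error scales as h^2, so the weight is 2^2 = 4.
Top: 4(-0.2231709922) − (-0.2256638018) = -0.6670201670
(-0.6670201670) ÷ 3 = -0.2223400557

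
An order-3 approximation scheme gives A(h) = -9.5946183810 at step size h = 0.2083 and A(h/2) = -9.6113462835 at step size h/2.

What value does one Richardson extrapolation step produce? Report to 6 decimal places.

-9.613736

Error is O(h^3); halving h shrinks it by 2^3 = 8.
Weighted: (-76.8907702680) − (-9.5946183810) = -67.2961518870
(8×(-9.6113462835) − (-9.5946183810))/(8 − 1) = -9.6137359839
Correction |R − A(h/2)| = 2.390e-03; gap |A(h/2) − A(h)| = 1.673e-02.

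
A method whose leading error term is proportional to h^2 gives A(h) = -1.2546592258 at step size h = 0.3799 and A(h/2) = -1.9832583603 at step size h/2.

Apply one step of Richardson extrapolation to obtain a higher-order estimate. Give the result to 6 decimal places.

-2.226125

Error is O(h^2); halving h shrinks it by 2^2 = 4.
Weighted: (-7.9330334412) − (-1.2546592258) = -6.6783742154
Denominator 4 − 1 = 3.
Extrapolated: (-6.6783742154) / 3 = -2.2261247385
Gap between inputs: 7.286e-01; correction applied: −0.2428663782.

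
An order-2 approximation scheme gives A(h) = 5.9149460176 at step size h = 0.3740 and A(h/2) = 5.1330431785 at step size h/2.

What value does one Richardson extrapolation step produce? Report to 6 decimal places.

Leading term ∝ h^2; use weight 4 = 2^2.
Numerator 4*A(h/2) − A(h) = 4*5.1330431785 − 5.9149460176 = 14.6172266964
R = 14.6172266964/3 = 4.8724088988
Shift from A(h/2): −0.2606342797.

4.872409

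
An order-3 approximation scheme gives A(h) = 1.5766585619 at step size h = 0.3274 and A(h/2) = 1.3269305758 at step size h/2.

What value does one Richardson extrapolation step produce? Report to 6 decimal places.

1.291255

r = 3, so 2^r = 8.
2^3*A(h/2) = 10.6154446064; minus A(h) gives 9.0387860445.
R = 9.0387860445/7 = 1.2912551492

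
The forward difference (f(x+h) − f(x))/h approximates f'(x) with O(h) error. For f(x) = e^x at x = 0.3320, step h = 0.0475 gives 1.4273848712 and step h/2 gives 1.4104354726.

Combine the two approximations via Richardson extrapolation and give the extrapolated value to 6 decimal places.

1.393486

r = 1: numerator weight 2, denominator 1.
2*1.4104354726 = 2.8208709452; 2.8208709452 − 1.4273848712 = 1.3934860740
(2*1.4104354726 − 1.4273848712)/(2 − 1) = 1.3934860740
Shift from A(h/2): −0.0169493986.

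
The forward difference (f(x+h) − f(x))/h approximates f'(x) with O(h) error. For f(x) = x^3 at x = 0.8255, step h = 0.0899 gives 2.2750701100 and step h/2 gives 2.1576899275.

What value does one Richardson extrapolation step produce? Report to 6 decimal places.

2.040310

Method order is 1; weight 2^1 = 2.
2*2.1576899275 − 2.2750701100 = 2.0403097450
2.0403097450 ÷ 1 = 2.0403097450
Shift from A(h/2): −0.1173801825.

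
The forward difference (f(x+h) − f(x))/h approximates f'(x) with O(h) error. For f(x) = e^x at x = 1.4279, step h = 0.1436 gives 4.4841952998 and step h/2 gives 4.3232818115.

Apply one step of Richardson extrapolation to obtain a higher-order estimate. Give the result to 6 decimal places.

4.162368

Order 1 gives 2^r = 2 and 2^r − 1 = 1.
2×4.3232818115 = 8.6465636230; 8.6465636230 − 4.4841952998 = 4.1623683232
Denominator 2 − 1 = 1.
So the Richardson estimate is 4.1623683232.
Correction |R − A(h/2)| = 1.609e-01; gap |A(h/2) − A(h)| = 1.609e-01.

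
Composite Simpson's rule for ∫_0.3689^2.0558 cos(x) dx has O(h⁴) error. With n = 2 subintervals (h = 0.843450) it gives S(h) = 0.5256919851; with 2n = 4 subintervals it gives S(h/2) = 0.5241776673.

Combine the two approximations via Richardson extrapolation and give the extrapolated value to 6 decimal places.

The method has order 4: 2^4 = 16.
Top: 16(0.5241776673) − (0.5256919851) = 7.8611506917
Denominator 16 − 1 = 15.
Extrapolated: 7.8611506917 / 15 = 0.5240767128

0.524077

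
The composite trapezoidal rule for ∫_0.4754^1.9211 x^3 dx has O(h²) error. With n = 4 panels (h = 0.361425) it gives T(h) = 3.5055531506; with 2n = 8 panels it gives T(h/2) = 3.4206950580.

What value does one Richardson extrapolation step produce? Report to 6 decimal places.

3.392409

Order 2 gives 2^r = 4 and 2^r − 1 = 3.
4×3.4206950580 = 13.6827802320; subtract 3.5055531506 → 10.1772270814
Extrapolated: 10.1772270814 / 3 = 3.3924090271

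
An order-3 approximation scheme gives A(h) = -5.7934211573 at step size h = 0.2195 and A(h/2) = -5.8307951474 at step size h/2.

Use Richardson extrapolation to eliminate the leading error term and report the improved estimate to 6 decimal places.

Error is O(h^3); halving h shrinks it by 2^3 = 8.
8·(-5.8307951474) − (-5.7934211573) = -40.8529400219
Divide by 2^3 − 1 = 7.
Extrapolated: (-40.8529400219) / 7 = -5.8361342888
Correction |R − A(h/2)| = 5.339e-03; gap |A(h/2) − A(h)| = 3.737e-02.

-5.836134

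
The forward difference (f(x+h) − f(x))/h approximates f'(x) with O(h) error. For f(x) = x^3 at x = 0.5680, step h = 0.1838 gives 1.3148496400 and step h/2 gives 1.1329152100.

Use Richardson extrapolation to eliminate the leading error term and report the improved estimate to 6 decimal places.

0.950981

Leading term ∝ h^1; use weight 2 = 2^1.
Numerator 2 × A(h/2) − A(h) = 2 × 1.1329152100 − 1.3148496400 = 0.9509807800
Denominator 2 − 1 = 1.
(2 × 1.1329152100 − 1.3148496400)/(2 − 1) = 0.9509807800
Shift from A(h/2): −0.1819344300.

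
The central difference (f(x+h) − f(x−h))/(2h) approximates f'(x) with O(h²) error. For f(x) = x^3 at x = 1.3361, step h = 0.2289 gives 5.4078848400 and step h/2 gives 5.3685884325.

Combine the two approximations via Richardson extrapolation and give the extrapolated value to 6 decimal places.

Leading term ∝ h^2; use weight 4 = 2^2.
Weighted: 21.4743537300 − 5.4078848400 = 16.0664688900
R = 16.0664688900/3 = 5.3554896300
Correction |R − A(h/2)| = 1.310e-02; gap |A(h/2) − A(h)| = 3.930e-02.

5.355490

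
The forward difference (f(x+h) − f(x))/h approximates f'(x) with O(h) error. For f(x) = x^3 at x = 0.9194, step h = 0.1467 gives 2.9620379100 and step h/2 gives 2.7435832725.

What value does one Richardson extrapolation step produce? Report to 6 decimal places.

r = 1, so 2^r = 2.
2 × 2.7435832725 = 5.4871665450; 5.4871665450 − 2.9620379100 = 2.5251286350
Divide by 2^1 − 1 = 1.
So the Richardson estimate is 2.5251286350.
Gap between inputs: 2.185e-01; correction applied: −0.2184546375.

2.525129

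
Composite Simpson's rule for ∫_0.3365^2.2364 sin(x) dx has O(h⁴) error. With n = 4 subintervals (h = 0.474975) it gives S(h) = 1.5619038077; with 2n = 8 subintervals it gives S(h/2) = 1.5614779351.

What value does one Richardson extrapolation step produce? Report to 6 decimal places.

1.561450

Error is O(h^4); halving h shrinks it by 2^4 = 16.
Difference of the inputs: 1.5614779351 − 1.5619038077 = -0.0004258726
Divide by 2^4 − 1 = 15: (-0.0004258726)/15 = -0.0000283915
R = 1.5614779351 − 0.0000283915 = 1.5614495436
Gap between inputs: 4.259e-04; correction applied: −0.0000283915.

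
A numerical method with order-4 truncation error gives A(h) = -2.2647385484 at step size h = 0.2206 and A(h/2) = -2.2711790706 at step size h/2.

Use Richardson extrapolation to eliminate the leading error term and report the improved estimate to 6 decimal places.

-2.271608

Leading term ∝ h^4; use weight 16 = 2^4.
2^4×A(h/2) = -36.3388651296; minus A(h) gives -34.0741265812.
Extrapolated: (-34.0741265812) / 15 = -2.2716084387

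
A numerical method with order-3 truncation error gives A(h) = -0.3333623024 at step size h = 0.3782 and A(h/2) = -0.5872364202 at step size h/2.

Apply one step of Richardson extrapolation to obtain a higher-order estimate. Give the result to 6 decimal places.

With r = 3 the leading error scales as h^3, so the weight is 2^3 = 8.
2^3·A(h/2) = -4.6978913616; minus A(h) gives -4.3645290592.
Denominator 8 − 1 = 7.
So the Richardson estimate is -0.6235041513.

-0.623504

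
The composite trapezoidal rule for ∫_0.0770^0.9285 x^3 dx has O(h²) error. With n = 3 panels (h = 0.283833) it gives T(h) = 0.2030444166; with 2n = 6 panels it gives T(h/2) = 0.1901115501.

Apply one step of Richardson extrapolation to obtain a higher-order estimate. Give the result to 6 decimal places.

0.185801

r = 2: numerator weight 4, denominator 3.
4×0.1901115501 = 0.7604462004; subtract 0.2030444166 → 0.5574017838
R = 0.5574017838/3 = 0.1858005946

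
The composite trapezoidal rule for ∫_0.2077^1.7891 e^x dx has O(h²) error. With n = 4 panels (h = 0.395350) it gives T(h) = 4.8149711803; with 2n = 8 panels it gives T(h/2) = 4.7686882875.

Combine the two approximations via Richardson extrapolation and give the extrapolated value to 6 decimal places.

With r = 2 the leading error scales as h^2, so the weight is 2^2 = 4.
2^2 × A(h/2) = 19.0747531500; minus A(h) gives 14.2597819697.
14.2597819697 ÷ 3 = 4.7532606566
Gap between inputs: 4.628e-02; correction applied: −0.0154276309.

4.753261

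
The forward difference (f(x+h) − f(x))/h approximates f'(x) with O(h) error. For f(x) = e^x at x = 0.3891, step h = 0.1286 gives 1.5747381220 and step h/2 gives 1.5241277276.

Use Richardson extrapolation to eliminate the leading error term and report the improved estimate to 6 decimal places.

Leading term ∝ h^1; use weight 2 = 2^1.
2^1·A(h/2) = 3.0482554552; minus A(h) gives 1.4735173332.
Denominator 2 − 1 = 1.
Extrapolated: 1.4735173332 / 1 = 1.4735173332
Gap between inputs: 5.061e-02; correction applied: −0.0506103944.

1.473517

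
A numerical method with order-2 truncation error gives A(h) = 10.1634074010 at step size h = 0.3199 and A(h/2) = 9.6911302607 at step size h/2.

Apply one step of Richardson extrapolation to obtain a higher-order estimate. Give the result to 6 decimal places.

9.533705

The method has order 2: 2^2 = 4.
2^2×A(h/2) = 38.7645210428; minus A(h) gives 28.6011136418.
Divide by 2^2 − 1 = 3.
R = 28.6011136418/3 = 9.5337045473
Correction |R − A(h/2)| = 1.574e-01; gap |A(h/2) − A(h)| = 4.723e-01.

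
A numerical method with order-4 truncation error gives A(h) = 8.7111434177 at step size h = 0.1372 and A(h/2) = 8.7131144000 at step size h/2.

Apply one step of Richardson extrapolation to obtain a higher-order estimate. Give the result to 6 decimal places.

8.713246

Error is O(h^4); halving h shrinks it by 2^4 = 16.
Top: 16(8.7131144000) − (8.7111434177) = 130.6986869823
Extrapolated: 130.6986869823 / 15 = 8.7132457988
Shift from A(h/2): +0.0001313988.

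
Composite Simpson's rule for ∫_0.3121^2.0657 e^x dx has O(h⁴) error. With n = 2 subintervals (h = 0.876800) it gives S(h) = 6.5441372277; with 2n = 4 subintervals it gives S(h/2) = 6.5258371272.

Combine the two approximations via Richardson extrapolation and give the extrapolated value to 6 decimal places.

6.524617

Leading term ∝ h^4; use weight 16 = 2^4.
Weighted: 104.4133940352 − 6.5441372277 = 97.8692568075
Extrapolated: 97.8692568075 / 15 = 6.5246171205
Gap between inputs: 1.830e-02; correction applied: −0.0012200067.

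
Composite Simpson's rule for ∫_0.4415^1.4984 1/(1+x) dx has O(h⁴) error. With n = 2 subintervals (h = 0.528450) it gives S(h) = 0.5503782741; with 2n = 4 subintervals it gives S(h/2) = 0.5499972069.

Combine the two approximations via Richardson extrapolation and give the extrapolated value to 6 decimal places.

With r = 4 the leading error scales as h^4, so the weight is 2^4 = 16.
2^4×A(h/2) = 8.7999553104; minus A(h) gives 8.2495770363.
8.2495770363 ÷ 15 = 0.5499718024

0.549972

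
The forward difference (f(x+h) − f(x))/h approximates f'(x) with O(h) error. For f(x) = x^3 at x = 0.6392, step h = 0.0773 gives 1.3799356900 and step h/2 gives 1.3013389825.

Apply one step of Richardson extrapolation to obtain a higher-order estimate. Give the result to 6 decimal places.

With r = 1 the leading error scales as h^1, so the weight is 2^1 = 2.
2*1.3013389825 = 2.6026779650; 2.6026779650 − 1.3799356900 = 1.2227422750
Denominator 2 − 1 = 1.
1.2227422750 ÷ 1 = 1.2227422750
Correction |R − A(h/2)| = 7.860e-02; gap |A(h/2) − A(h)| = 7.860e-02.

1.222742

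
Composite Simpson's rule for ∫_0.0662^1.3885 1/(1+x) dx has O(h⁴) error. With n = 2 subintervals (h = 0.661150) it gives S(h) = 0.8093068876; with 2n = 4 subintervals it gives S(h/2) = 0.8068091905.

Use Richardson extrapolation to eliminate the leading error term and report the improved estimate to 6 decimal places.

0.806643

Method order is 4; weight 2^4 = 16.
16 × 0.8068091905 − 0.8093068876 = 12.0996401604
12.0996401604 ÷ 15 = 0.8066426774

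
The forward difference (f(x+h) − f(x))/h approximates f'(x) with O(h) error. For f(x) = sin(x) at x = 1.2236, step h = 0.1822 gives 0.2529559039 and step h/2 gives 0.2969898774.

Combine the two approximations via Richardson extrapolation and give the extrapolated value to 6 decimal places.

Leading term ∝ h^1; use weight 2 = 2^1.
2·0.2969898774 = 0.5939797548; subtract 0.2529559039 → 0.3410238509
Divide by 2^1 − 1 = 1.
R = 0.3410238509/1 = 0.3410238509

0.341024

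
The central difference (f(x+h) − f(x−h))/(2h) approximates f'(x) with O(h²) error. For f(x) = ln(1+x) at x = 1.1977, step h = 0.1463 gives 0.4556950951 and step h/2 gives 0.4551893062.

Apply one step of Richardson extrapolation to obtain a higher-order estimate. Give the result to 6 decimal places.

Order 2 gives 2^r = 4 and 2^r − 1 = 3.
4*0.4551893062 = 1.8207572248; 1.8207572248 − 0.4556950951 = 1.3650621297
Extrapolated: 1.3650621297 / 3 = 0.4550207099

0.455021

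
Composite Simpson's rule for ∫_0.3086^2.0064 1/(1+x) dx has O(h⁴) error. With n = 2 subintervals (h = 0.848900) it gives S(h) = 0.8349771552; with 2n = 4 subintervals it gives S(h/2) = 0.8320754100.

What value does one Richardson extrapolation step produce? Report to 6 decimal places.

0.831882

r = 4, so 2^r = 16.
Weighted: 13.3132065600 − 0.8349771552 = 12.4782294048
Divide by 2^4 − 1 = 15.
Extrapolated: 12.4782294048 / 15 = 0.8318819603
Shift from A(h/2): −0.0001934497.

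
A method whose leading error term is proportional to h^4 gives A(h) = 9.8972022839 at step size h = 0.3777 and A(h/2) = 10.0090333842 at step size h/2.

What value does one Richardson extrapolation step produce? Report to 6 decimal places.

r = 4, so 2^r = 16.
16·10.0090333842 = 160.1445341472; 160.1445341472 − 9.8972022839 = 150.2473318633
R = 150.2473318633/15 = 10.0164887909

10.016489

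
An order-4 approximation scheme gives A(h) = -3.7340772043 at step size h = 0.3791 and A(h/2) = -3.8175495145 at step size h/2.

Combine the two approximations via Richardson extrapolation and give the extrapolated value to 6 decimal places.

-3.823114

r = 4, so 2^r = 16.
Difference of the inputs: -3.8175495145 − (-3.7340772043) = -0.0834723102
Divide by 2^4 − 1 = 15: (-0.0834723102)/15 = -0.0055648207
R = -3.8175495145 − 0.0055648207 = -3.8231143352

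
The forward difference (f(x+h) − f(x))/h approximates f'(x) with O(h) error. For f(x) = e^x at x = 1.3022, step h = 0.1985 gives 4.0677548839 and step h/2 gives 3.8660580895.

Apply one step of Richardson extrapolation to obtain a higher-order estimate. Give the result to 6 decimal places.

3.664361

With r = 1 the leading error scales as h^1, so the weight is 2^1 = 2.
Difference of the inputs: 3.8660580895 − 4.0677548839 = -0.2016967944
Divide by 2^1 − 1 = 1: (-0.2016967944)/1 = -0.2016967944
R = 3.8660580895 − 0.2016967944 = 3.6643612951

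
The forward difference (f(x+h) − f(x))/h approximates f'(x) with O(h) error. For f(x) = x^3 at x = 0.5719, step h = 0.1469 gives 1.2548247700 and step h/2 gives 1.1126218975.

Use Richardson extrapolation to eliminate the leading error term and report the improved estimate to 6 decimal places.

Leading term ∝ h^1; use weight 2 = 2^1.
Numerator 2*A(h/2) − A(h) = 2*1.1126218975 − 1.2548247700 = 0.9704190250
Denominator 2 − 1 = 1.
(2*1.1126218975 − 1.2548247700)/(2 − 1) = 0.9704190250
Correction |R − A(h/2)| = 1.422e-01; gap |A(h/2) − A(h)| = 1.422e-01.

0.970419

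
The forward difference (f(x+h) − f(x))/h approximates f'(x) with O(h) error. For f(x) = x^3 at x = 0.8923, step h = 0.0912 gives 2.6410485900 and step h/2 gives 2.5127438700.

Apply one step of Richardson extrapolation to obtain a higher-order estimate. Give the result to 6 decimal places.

Method order is 1; weight 2^1 = 2.
Numerator 2×A(h/2) − A(h) = 2×2.5127438700 − 2.6410485900 = 2.3844391500
Divide by 2^1 − 1 = 1.
2.3844391500 ÷ 1 = 2.3844391500
Shift from A(h/2): −0.1283047200.

2.384439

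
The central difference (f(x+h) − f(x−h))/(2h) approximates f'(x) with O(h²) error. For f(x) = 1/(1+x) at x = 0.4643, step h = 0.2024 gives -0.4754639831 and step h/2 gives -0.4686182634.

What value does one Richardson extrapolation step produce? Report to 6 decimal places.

Order 2 gives 2^r = 4 and 2^r − 1 = 3.
2^2 × A(h/2) = -1.8744730536; minus A(h) gives -1.3990090705.
Extrapolated: (-1.3990090705) / 3 = -0.4663363568
Gap between inputs: 6.846e-03; correction applied: +0.0022819066.

-0.466336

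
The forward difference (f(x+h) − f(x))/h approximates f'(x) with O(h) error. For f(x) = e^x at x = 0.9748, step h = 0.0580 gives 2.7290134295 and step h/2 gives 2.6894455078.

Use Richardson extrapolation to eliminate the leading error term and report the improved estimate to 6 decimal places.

2.649878

Method order is 1; weight 2^1 = 2.
2×2.6894455078 = 5.3788910156; 5.3788910156 − 2.7290134295 = 2.6498775861
2.6498775861 ÷ 1 = 2.6498775861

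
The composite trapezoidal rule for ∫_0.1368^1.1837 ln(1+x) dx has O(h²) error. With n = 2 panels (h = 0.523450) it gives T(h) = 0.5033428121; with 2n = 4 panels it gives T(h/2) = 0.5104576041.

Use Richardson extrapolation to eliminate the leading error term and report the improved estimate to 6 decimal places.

Order 2 gives 2^r = 4 and 2^r − 1 = 3.
Top: 4(0.5104576041) − (0.5033428121) = 1.5384876043
Divide by 2^2 − 1 = 3.
So the Richardson estimate is 0.5128292014.
Correction |R − A(h/2)| = 2.372e-03; gap |A(h/2) − A(h)| = 7.115e-03.

0.512829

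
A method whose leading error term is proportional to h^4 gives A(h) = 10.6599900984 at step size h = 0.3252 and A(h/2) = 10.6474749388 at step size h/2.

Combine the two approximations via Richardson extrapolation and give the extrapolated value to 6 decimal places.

Order 4 gives 2^r = 16 and 2^r − 1 = 15.
Top: 16(10.6474749388) − (10.6599900984) = 159.6996089224
Extrapolated: 159.6996089224 / 15 = 10.6466405948
Shift from A(h/2): −0.0008343440.

10.646641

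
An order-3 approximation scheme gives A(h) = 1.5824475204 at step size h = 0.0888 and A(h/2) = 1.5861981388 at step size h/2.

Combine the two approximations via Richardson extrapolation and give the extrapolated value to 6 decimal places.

Method order is 3; weight 2^3 = 8.
Weighted: 12.6895851104 − 1.5824475204 = 11.1071375900
Denominator 8 − 1 = 7.
Result: 1.5867339414

1.586734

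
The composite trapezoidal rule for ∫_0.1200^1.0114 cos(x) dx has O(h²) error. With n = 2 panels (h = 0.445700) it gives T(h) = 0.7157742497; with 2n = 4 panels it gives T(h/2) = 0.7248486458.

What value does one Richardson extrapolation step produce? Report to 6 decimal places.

Method order is 2; weight 2^2 = 4.
Top: 4(0.7248486458) − (0.7157742497) = 2.1836203335
Divide by 2^2 − 1 = 3.
So the Richardson estimate is 0.7278734445.
Correction |R − A(h/2)| = 3.025e-03; gap |A(h/2) − A(h)| = 9.074e-03.

0.727873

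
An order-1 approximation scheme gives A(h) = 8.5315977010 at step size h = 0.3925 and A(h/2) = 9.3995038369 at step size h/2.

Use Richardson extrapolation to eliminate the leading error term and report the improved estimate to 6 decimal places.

10.267410

The method has order 1: 2^1 = 2.
Weighted: 18.7990076738 − 8.5315977010 = 10.2674099728
Extrapolated: 10.2674099728 / 1 = 10.2674099728
Correction |R − A(h/2)| = 8.679e-01; gap |A(h/2) − A(h)| = 8.679e-01.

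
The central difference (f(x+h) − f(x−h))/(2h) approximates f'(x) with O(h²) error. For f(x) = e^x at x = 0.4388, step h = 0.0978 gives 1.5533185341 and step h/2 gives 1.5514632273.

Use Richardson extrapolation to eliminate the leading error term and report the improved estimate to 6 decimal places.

r = 2, so 2^r = 4.
4·1.5514632273 = 6.2058529092; 6.2058529092 − 1.5533185341 = 4.6525343751
Denominator 4 − 1 = 3.
Result: 1.5508447917

1.550845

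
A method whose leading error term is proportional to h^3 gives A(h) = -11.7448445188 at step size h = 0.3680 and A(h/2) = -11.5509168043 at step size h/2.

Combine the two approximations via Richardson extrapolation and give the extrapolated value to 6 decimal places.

-11.523213

Leading term ∝ h^3; use weight 8 = 2^3.
8 × (-11.5509168043) = -92.4073344344; subtract (-11.7448445188) → -80.6624899156
(8 × (-11.5509168043) − (-11.7448445188))/(8 − 1) = -11.5232128451
Correction |R − A(h/2)| = 2.770e-02; gap |A(h/2) − A(h)| = 1.939e-01.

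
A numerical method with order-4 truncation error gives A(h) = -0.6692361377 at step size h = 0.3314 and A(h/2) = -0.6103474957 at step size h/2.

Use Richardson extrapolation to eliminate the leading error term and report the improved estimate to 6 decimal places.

Leading term ∝ h^4; use weight 16 = 2^4.
16 × (-0.6103474957) = -9.7655599312; (-9.7655599312) − (-0.6692361377) = -9.0963237935
Divide by 2^4 − 1 = 15.
Extrapolated: (-9.0963237935) / 15 = -0.6064215862
Correction |R − A(h/2)| = 3.926e-03; gap |A(h/2) − A(h)| = 5.889e-02.

-0.606422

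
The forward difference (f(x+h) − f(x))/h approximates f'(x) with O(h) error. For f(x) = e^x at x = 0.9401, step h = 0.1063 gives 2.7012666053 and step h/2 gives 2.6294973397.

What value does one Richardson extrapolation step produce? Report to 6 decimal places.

Leading term ∝ h^1; use weight 2 = 2^1.
2^1 × A(h/2) = 5.2589946794; minus A(h) gives 2.5577280741.
Divide by 2^1 − 1 = 1.
So the Richardson estimate is 2.5577280741.

2.557728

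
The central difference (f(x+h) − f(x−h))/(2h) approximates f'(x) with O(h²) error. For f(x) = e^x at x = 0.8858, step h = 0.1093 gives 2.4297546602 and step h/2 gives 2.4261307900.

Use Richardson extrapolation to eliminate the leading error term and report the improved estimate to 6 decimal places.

r = 2, so 2^r = 4.
2^2×A(h/2) = 9.7045231600; minus A(h) gives 7.2747684998.
R = 7.2747684998/3 = 2.4249228333

2.424923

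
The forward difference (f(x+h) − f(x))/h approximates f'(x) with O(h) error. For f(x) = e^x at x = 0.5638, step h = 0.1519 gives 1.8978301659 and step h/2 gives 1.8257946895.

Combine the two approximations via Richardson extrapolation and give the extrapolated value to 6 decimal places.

r = 1, so 2^r = 2.
Numerator 2×A(h/2) − A(h) = 2×1.8257946895 − 1.8978301659 = 1.7537592131
1.7537592131 ÷ 1 = 1.7537592131

1.753759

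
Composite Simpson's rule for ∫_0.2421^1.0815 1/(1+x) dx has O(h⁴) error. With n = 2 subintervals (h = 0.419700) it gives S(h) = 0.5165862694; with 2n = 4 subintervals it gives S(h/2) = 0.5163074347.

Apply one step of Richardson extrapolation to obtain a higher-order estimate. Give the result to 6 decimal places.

Error is O(h^4); halving h shrinks it by 2^4 = 16.
Numerator 16*A(h/2) − A(h) = 16*0.5163074347 − 0.5165862694 = 7.7443326858
7.7443326858 ÷ 15 = 0.5162888457

0.516289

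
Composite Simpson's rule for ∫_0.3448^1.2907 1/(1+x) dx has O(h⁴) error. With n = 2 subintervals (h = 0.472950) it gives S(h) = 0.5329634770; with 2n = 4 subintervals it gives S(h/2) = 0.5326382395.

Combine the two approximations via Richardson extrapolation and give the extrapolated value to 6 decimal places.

0.532617

Error is O(h^4); halving h shrinks it by 2^4 = 16.
2^4×A(h/2) = 8.5222118320; minus A(h) gives 7.9892483550.
Denominator 16 − 1 = 15.
R = 7.9892483550/15 = 0.5326165570
Correction |R − A(h/2)| = 2.168e-05; gap |A(h/2) − A(h)| = 3.252e-04.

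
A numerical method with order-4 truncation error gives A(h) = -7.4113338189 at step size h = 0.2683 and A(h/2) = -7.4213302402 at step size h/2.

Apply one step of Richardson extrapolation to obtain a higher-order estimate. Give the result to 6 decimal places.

-7.421997

r = 4: numerator weight 16, denominator 15.
2^4 × A(h/2) = -118.7412838432; minus A(h) gives -111.3299500243.
Divide by 2^4 − 1 = 15.
Extrapolated: (-111.3299500243) / 15 = -7.4219966683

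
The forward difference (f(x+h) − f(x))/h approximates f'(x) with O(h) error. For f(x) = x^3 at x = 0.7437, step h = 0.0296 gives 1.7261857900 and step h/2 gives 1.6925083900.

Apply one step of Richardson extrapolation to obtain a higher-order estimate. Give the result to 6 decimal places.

Method order is 1; weight 2^1 = 2.
Difference of the inputs: 1.6925083900 − 1.7261857900 = -0.0336774000
Correction (A(h/2) − A(h))/(2 − 1) = (-0.0336774000)/1 = -0.0336774000
R = 1.6925083900 − 0.0336774000 = 1.6588309900

1.658831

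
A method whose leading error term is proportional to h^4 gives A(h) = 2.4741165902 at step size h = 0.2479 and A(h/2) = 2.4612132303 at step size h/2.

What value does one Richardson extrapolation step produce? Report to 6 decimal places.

Leading term ∝ h^4; use weight 16 = 2^4.
16·2.4612132303 = 39.3794116848; subtract 2.4741165902 → 36.9052950946
Divide by 2^4 − 1 = 15.
36.9052950946 ÷ 15 = 2.4603530063
Shift from A(h/2): −0.0008602240.

2.460353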